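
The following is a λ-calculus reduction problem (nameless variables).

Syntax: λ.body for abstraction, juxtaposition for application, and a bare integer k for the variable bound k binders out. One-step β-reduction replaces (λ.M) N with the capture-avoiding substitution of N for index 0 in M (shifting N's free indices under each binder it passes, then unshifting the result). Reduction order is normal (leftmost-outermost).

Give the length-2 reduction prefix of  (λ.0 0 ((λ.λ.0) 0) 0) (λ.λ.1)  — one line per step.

  start: (λ.0 0 ((λ.λ.0) 0) 0) (λ.λ.1)
  step 1: (λ.λ.1) (λ.λ.1) ((λ.λ.0) (λ.λ.1)) (λ.λ.1)
  step 2: (λ.λ.λ.1) ((λ.λ.0) (λ.λ.1)) (λ.λ.1)

Answer: after 2 steps: (λ.λ.λ.1) ((λ.λ.0) (λ.λ.1)) (λ.λ.1)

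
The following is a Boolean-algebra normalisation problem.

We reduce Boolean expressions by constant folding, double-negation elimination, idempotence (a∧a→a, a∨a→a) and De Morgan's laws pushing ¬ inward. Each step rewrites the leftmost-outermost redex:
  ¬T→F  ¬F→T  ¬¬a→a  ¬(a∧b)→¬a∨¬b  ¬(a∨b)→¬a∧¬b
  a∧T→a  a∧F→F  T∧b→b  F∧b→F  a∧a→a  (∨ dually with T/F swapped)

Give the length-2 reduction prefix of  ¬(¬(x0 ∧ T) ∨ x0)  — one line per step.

  start: ¬(¬(x0 ∧ T) ∨ x0)
  [1] ¬¬(x0 ∧ T) ∧ ¬x0
  [2] (x0 ∧ T) ∧ ¬x0

Answer: after 2 steps: (x0 ∧ T) ∧ ¬x0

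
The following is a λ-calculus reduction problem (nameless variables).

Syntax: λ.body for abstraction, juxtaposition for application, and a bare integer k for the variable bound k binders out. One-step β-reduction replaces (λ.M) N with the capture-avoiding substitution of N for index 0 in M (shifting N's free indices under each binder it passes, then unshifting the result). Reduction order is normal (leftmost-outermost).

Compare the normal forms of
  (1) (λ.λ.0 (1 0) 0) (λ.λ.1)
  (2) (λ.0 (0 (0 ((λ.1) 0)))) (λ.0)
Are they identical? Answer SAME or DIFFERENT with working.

Term A:
  start: (λ.λ.0 (1 0) 0) (λ.λ.1)
  step 1: λ.0 ((λ.λ.1) 0) 0
  step 2: λ.0 (λ.1) 0

Term B:
  start: (λ.0 (0 (0 ((λ.1) 0)))) (λ.0)
  step 1: (λ.0) ((λ.0) ((λ.0) ((λ.λ.0) (λ.0))))
  step 2: (λ.0) ((λ.0) ((λ.λ.0) (λ.0)))
  step 3: (λ.0) ((λ.λ.0) (λ.0))
  step 4: (λ.λ.0) (λ.0)
  step 5: λ.0

Answer: DIFFERENT — A ⇓ λ.0 (λ.1) 0, B ⇓ λ.0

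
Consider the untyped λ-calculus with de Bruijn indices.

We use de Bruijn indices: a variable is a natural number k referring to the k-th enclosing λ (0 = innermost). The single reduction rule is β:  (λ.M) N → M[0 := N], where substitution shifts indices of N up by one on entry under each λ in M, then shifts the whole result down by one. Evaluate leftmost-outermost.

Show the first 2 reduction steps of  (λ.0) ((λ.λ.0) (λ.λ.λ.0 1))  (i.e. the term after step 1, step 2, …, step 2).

Answer: after 2 steps: λ.0

Derivation:
  start: (λ.0) ((λ.λ.0) (λ.λ.λ.0 1))
  step 1: (λ.λ.0) (λ.λ.λ.0 1)
  step 2: λ.0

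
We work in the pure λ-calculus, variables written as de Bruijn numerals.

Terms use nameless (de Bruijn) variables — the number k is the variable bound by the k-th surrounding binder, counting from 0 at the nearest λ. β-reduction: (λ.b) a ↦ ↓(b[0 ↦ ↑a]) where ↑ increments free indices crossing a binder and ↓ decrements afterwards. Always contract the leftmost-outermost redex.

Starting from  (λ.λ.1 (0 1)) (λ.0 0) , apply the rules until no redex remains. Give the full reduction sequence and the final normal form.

Answer: normal form = λ.0 (λ.0 0) (0 (λ.0 0))  (in 2 steps)

Working:
  start: (λ.λ.1 (0 1)) (λ.0 0)
  step 1: λ.(λ.0 0) (0 (λ.0 0))
  step 2: λ.0 (λ.0 0) (0 (λ.0 0))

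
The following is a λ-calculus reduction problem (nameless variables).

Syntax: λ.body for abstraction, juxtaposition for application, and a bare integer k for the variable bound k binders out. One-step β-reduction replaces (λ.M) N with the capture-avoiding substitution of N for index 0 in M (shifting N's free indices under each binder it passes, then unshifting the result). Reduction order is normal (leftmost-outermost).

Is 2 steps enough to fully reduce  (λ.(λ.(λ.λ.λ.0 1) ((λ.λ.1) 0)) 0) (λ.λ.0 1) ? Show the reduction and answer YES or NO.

  start: (λ.(λ.(λ.λ.λ.0 1) ((λ.λ.1) 0)) 0) (λ.λ.0 1)
  [1] (λ.(λ.λ.λ.0 1) ((λ.λ.1) 0)) (λ.λ.0 1)
  [2] (λ.λ.λ.0 1) ((λ.λ.1) (λ.λ.0 1))

Answer: NO — after 2 steps the term is (λ.λ.λ.0 1) ((λ.λ.1) (λ.λ.0 1)), not yet normal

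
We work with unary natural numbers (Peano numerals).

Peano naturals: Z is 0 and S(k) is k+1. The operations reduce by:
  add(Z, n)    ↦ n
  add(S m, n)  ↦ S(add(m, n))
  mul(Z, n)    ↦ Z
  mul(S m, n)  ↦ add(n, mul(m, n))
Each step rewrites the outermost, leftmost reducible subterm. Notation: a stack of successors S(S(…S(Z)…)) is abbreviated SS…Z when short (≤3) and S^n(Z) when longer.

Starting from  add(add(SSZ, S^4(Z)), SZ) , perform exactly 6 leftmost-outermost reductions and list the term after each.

  start: add(add(SSZ, S^4(Z)), SZ)
  [1] add(S(add(SZ, S^4(Z))), SZ)
  [2] S(add(add(SZ, S^4(Z)), SZ))
  [3] S(add(S(add(Z, S^4(Z))), SZ))
  [4] S(S(add(add(Z, S^4(Z)), SZ)))
  [5] S(S(add(S^4(Z), SZ)))
  [6] S(S(S(add(SSSZ, SZ))))

Answer: after 6 steps: S(S(S(add(SSSZ, SZ))))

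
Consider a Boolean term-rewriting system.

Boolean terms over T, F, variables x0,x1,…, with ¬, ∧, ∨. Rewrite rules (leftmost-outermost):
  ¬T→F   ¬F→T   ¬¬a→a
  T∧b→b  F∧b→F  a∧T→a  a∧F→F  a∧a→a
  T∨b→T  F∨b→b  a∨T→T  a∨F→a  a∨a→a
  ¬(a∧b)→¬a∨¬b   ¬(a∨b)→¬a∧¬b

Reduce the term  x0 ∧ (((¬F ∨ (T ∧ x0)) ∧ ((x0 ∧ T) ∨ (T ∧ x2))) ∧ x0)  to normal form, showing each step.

  start: x0 ∧ (((¬F ∨ (T ∧ x0)) ∧ ((x0 ∧ T) ∨ (T ∧ x2))) ∧ x0)
  →1  x0 ∧ (((T ∨ (T ∧ x0)) ∧ ((x0 ∧ T) ∨ (T ∧ x2))) ∧ x0)
  →2  x0 ∧ ((T ∧ ((x0 ∧ T) ∨ (T ∧ x2))) ∧ x0)
  →3  x0 ∧ (((x0 ∧ T) ∨ (T ∧ x2)) ∧ x0)
  →4  x0 ∧ ((x0 ∨ (T ∧ x2)) ∧ x0)
  →5  x0 ∧ ((x0 ∨ x2) ∧ x0)

Answer: normal form = x0 ∧ ((x0 ∨ x2) ∧ x0)  (in 5 steps)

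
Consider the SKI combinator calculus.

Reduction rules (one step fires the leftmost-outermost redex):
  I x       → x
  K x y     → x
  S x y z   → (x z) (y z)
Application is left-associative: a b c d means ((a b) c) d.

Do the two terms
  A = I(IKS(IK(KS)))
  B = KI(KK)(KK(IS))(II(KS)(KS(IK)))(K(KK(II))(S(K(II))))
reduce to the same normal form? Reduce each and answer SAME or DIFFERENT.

Answer: SAME — A ⇓ S, B ⇓ S

Reduction:
Term A:
  start: I(IKS(IK(KS)))
  →1  IKS(IK(KS))
  →2  KS(IK(KS))
  →3  S

Term B:
  start: KI(KK)(KK(IS))(II(KS)(KS(IK)))(K(KK(II))(S(K(II))))
  →1  I(KK(IS))(II(KS)(KS(IK)))(K(KK(II))(S(K(II))))
  →2  KK(IS)(II(KS)(KS(IK)))(K(KK(II))(S(K(II))))
  →3  K(II(KS)(KS(IK)))(K(KK(II))(S(K(II))))
  →4  II(KS)(KS(IK))
  →5  I(KS)(KS(IK))
  →6  KS(KS(IK))
  →7  S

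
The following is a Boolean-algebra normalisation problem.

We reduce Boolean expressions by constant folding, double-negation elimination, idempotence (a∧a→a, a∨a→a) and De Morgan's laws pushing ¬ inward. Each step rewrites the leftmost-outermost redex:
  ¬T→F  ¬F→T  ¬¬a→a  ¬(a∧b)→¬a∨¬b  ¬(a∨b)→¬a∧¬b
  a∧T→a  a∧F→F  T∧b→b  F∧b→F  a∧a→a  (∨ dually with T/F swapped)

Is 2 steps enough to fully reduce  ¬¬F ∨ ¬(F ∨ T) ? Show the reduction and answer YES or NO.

Answer: NO — after 2 steps the term is ¬(F ∨ T), not yet normal

Derivation:
  start: ¬¬F ∨ ¬(F ∨ T)
  →1  F ∨ ¬(F ∨ T)
  →2  ¬(F ∨ T)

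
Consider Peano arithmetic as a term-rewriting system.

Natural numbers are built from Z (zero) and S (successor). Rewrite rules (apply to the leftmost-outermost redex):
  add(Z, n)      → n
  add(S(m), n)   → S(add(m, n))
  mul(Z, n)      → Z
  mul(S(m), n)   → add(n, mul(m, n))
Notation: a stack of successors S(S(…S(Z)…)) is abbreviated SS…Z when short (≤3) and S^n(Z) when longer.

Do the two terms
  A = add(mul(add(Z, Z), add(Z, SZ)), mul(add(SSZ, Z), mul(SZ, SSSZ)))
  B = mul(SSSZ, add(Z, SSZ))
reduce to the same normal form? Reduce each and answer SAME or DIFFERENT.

Term A:
  start: add(mul(add(Z, Z), add(Z, SZ)), mul(add(SSZ, Z), mul(SZ, SSSZ)))
  [1] add(mul(Z, add(Z, SZ)), mul(add(SSZ, Z), mul(SZ, SSSZ)))
  [2] add(Z, mul(add(SSZ, Z), mul(SZ, SSSZ)))
  [3] mul(add(SSZ, Z), mul(SZ, SSSZ))
  [4] mul(S(add(SZ, Z)), mul(SZ, SSSZ))
  [5] add(mul(SZ, SSSZ), mul(add(SZ, Z), mul(SZ, SSSZ)))
  [6] add(add(SSSZ, mul(Z, SSSZ)), mul(add(SZ, Z), mul(SZ, SSSZ)))
  [7] add(S(add(SSZ, mul(Z, SSSZ))), mul(add(SZ, Z), mul(SZ, SSSZ)))
  [8] S(add(add(SSZ, mul(Z, SSSZ)), mul(add(SZ, Z), mul(SZ, SSSZ))))
  [9] S(add(S(add(SZ, mul(Z, SSSZ))), mul(add(SZ, Z), mul(SZ, SSSZ))))
  [10] S(S(add(add(SZ, mul(Z, SSSZ)), mul(add(SZ, Z), mul(SZ, SSSZ)))))
  [11] S(S(add(S(add(Z, mul(Z, SSSZ))), mul(add(SZ, Z), mul(SZ, SSSZ)))))
  [12] S(S(S(add(add(Z, mul(Z, SSSZ)), mul(add(SZ, Z), mul(SZ, SSSZ))))))
  [13] S(S(S(add(mul(Z, SSSZ), mul(add(SZ, Z), mul(SZ, SSSZ))))))
  [14] S(S(S(add(Z, mul(add(SZ, Z), mul(SZ, SSSZ))))))
  [15] S(S(S(mul(add(SZ, Z), mul(SZ, SSSZ)))))
  [16] S(S(S(mul(S(add(Z, Z)), mul(SZ, SSSZ)))))
  [17] S(S(S(add(mul(SZ, SSSZ), mul(add(Z, Z), mul(SZ, SSSZ))))))
  [18] S(S(S(add(add(SSSZ, mul(Z, SSSZ)), mul(add(Z, Z), mul(SZ, SSSZ))))))
  [19] S(S(S(add(S(add(SSZ, mul(Z, SSSZ))), mul(add(Z, Z), mul(SZ, SSSZ))))))
  [20] S(S(S(S(add(add(SSZ, mul(Z, SSSZ)), mul(add(Z, Z), mul(SZ, SSSZ)))))))
  [21] S(S(S(S(add(S(add(SZ, mul(Z, SSSZ))), mul(add(Z, Z), mul(SZ, SSSZ)))))))
  [22] S(S(S(S(S(add(add(SZ, mul(Z, SSSZ)), mul(add(Z, Z), mul(SZ, SSSZ))))))))
  [23] S(S(S(S(S(add(S(add(Z, mul(Z, SSSZ))), mul(add(Z, Z), mul(SZ, SSSZ))))))))
  [24] S(S(S(S(S(S(add(add(Z, mul(Z, SSSZ)), mul(add(Z, Z), mul(SZ, SSSZ)))))))))
  [25] S(S(S(S(S(S(add(mul(Z, SSSZ), mul(add(Z, Z), mul(SZ, SSSZ)))))))))
  [26] S(S(S(S(S(S(add(Z, mul(add(Z, Z), mul(SZ, SSSZ)))))))))
  [27] S(S(S(S(S(S(mul(add(Z, Z), mul(SZ, SSSZ))))))))
  [28] S(S(S(S(S(S(mul(Z, mul(SZ, SSSZ))))))))
  [29] S^6(Z)

Term B:
  start: mul(SSSZ, add(Z, SSZ))
  [1] add(add(Z, SSZ), mul(SSZ, add(Z, SSZ)))
  [2] add(SSZ, mul(SSZ, add(Z, SSZ)))
  [3] S(add(SZ, mul(SSZ, add(Z, SSZ))))
  [4] S(S(add(Z, mul(SSZ, add(Z, SSZ)))))
  [5] S(S(mul(SSZ, add(Z, SSZ))))
  [6] S(S(add(add(Z, SSZ), mul(SZ, add(Z, SSZ)))))
  [7] S(S(add(SSZ, mul(SZ, add(Z, SSZ)))))
  [8] S(S(S(add(SZ, mul(SZ, add(Z, SSZ))))))
  [9] S(S(S(S(add(Z, mul(SZ, add(Z, SSZ)))))))
  [10] S(S(S(S(mul(SZ, add(Z, SSZ))))))
  [11] S(S(S(S(add(add(Z, SSZ), mul(Z, add(Z, SSZ)))))))
  [12] S(S(S(S(add(SSZ, mul(Z, add(Z, SSZ)))))))
  [13] S(S(S(S(S(add(SZ, mul(Z, add(Z, SSZ))))))))
  [14] S(S(S(S(S(S(add(Z, mul(Z, add(Z, SSZ)))))))))
  [15] S(S(S(S(S(S(mul(Z, add(Z, SSZ))))))))
  [16] S^6(Z)

Answer: SAME — A ⇓ S^6(Z), B ⇓ S^6(Z)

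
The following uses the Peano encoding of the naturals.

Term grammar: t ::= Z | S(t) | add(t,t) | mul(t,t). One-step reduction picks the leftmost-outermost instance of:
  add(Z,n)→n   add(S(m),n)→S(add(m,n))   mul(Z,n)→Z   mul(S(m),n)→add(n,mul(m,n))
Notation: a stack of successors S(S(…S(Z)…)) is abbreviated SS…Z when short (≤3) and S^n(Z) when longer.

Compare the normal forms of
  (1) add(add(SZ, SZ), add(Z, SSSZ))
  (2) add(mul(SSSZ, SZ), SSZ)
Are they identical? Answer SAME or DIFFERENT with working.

Term A:
  start: add(add(SZ, SZ), add(Z, SSSZ))
  →1  add(S(add(Z, SZ)), add(Z, SSSZ))
  →2  S(add(add(Z, SZ), add(Z, SSSZ)))
  →3  S(add(SZ, add(Z, SSSZ)))
  →4  S(S(add(Z, add(Z, SSSZ))))
  →5  S(S(add(Z, SSSZ)))
  →6  S^5(Z)

Term B:
  start: add(mul(SSSZ, SZ), SSZ)
  →1  add(add(SZ, mul(SSZ, SZ)), SSZ)
  →2  add(S(add(Z, mul(SSZ, SZ))), SSZ)
  →3  S(add(add(Z, mul(SSZ, SZ)), SSZ))
  →4  S(add(mul(SSZ, SZ), SSZ))
  →5  S(add(add(SZ, mul(SZ, SZ)), SSZ))
  →6  S(add(S(add(Z, mul(SZ, SZ))), SSZ))
  →7  S(S(add(add(Z, mul(SZ, SZ)), SSZ)))
  →8  S(S(add(mul(SZ, SZ), SSZ)))
  →9  S(S(add(add(SZ, mul(Z, SZ)), SSZ)))
  →10  S(S(add(S(add(Z, mul(Z, SZ))), SSZ)))
  →11  S(S(S(add(add(Z, mul(Z, SZ)), SSZ))))
  →12  S(S(S(add(mul(Z, SZ), SSZ))))
  →13  S(S(S(add(Z, SSZ))))
  →14  S^5(Z)

Answer: SAME — A ⇓ S^5(Z), B ⇓ S^5(Z)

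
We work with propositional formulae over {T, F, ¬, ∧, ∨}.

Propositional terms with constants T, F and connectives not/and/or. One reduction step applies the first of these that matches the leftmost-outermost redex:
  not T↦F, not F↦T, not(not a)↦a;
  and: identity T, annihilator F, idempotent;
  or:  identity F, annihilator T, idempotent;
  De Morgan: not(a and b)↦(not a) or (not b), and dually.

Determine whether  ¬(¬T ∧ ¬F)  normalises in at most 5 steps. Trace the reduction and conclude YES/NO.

Answer: YES — reaches normal form T in 3 ≤ 5 steps

Working:
  start: ¬(¬T ∧ ¬F)
  step 1: ¬¬T ∨ ¬¬F
  step 2: T ∨ ¬¬F
  step 3: T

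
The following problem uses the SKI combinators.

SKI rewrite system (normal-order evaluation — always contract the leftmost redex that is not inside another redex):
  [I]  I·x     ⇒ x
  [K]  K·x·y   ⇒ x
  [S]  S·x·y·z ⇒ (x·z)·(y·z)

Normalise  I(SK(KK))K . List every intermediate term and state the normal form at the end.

Answer: normal form = K  (in 3 steps)

Working:
  start: I(SK(KK))K
  step 1: SK(KK)K
  step 2: KK(KKK)
  step 3: K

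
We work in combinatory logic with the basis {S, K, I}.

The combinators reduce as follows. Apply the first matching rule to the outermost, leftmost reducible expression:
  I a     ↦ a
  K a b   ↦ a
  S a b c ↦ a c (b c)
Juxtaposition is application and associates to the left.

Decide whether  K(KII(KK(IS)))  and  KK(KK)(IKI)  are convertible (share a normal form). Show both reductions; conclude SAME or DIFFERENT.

Answer: DIFFERENT — A ⇓ KK, B ⇓ K(KI)

Working:
Term A:
  start: K(KII(KK(IS)))
  [1] K(I(KK(IS)))
  [2] K(KK(IS))
  [3] KK

Term B:
  start: KK(KK)(IKI)
  [1] K(IKI)
  [2] K(KI)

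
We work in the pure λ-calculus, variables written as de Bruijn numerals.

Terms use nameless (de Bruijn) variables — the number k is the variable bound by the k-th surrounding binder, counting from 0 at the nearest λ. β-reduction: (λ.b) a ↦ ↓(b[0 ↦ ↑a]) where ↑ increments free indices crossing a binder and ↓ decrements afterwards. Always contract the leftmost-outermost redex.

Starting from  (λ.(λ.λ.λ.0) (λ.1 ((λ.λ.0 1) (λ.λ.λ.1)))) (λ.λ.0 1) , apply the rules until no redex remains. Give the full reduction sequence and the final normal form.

Answer: normal form = λ.λ.0  (in 2 steps)

Reduction:
  start: (λ.(λ.λ.λ.0) (λ.1 ((λ.λ.0 1) (λ.λ.λ.1)))) (λ.λ.0 1)
  step 1: (λ.λ.λ.0) (λ.(λ.λ.0 1) ((λ.λ.0 1) (λ.λ.λ.1)))
  step 2: λ.λ.0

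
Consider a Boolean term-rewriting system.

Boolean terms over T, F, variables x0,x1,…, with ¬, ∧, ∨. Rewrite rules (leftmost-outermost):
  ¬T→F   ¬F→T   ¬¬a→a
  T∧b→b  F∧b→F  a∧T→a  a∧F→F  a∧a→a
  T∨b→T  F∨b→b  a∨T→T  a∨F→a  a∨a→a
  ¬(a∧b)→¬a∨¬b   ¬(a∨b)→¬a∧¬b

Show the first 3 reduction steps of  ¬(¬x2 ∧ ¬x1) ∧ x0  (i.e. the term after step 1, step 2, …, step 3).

Answer: after 3 steps: (x2 ∨ x1) ∧ x0

Derivation:
  start: ¬(¬x2 ∧ ¬x1) ∧ x0
  →1  (¬¬x2 ∨ ¬¬x1) ∧ x0
  →2  (x2 ∨ ¬¬x1) ∧ x0
  →3  (x2 ∨ x1) ∧ x0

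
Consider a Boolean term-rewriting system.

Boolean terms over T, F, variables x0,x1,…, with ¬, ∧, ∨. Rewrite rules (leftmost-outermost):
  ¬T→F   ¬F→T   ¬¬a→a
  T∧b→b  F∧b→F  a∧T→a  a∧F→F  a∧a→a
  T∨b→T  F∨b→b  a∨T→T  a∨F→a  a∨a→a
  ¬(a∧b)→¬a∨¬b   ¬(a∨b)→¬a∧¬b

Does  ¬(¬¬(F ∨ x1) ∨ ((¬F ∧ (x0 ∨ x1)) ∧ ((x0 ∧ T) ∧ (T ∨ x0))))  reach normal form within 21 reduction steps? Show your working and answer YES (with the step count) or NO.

Answer: YES — reaches normal form ¬x1 ∧ ((¬x0 ∧ ¬x1) ∨ ¬x0) in 18 ≤ 21 steps

Reduction:
  start: ¬(¬¬(F ∨ x1) ∨ ((¬F ∧ (x0 ∨ x1)) ∧ ((x0 ∧ T) ∧ (T ∨ x0))))
  step 1: ¬¬¬(F ∨ x1) ∧ ¬((¬F ∧ (x0 ∨ x1)) ∧ ((x0 ∧ T) ∧ (T ∨ x0)))
  step 2: ¬(F ∨ x1) ∧ ¬((¬F ∧ (x0 ∨ x1)) ∧ ((x0 ∧ T) ∧ (T ∨ x0)))
  step 3: (¬F ∧ ¬x1) ∧ ¬((¬F ∧ (x0 ∨ x1)) ∧ ((x0 ∧ T) ∧ (T ∨ x0)))
  step 4: (T ∧ ¬x1) ∧ ¬((¬F ∧ (x0 ∨ x1)) ∧ ((x0 ∧ T) ∧ (T ∨ x0)))
  step 5: ¬x1 ∧ ¬((¬F ∧ (x0 ∨ x1)) ∧ ((x0 ∧ T) ∧ (T ∨ x0)))
  step 6: ¬x1 ∧ (¬(¬F ∧ (x0 ∨ x1)) ∨ ¬((x0 ∧ T) ∧ (T ∨ x0)))
  step 7: ¬x1 ∧ ((¬¬F ∨ ¬(x0 ∨ x1)) ∨ ¬((x0 ∧ T) ∧ (T ∨ x0)))
  step 8: ¬x1 ∧ ((F ∨ ¬(x0 ∨ x1)) ∨ ¬((x0 ∧ T) ∧ (T ∨ x0)))
  step 9: ¬x1 ∧ (¬(x0 ∨ x1) ∨ ¬((x0 ∧ T) ∧ (T ∨ x0)))
  step 10: ¬x1 ∧ ((¬x0 ∧ ¬x1) ∨ ¬((x0 ∧ T) ∧ (T ∨ x0)))
  step 11: ¬x1 ∧ ((¬x0 ∧ ¬x1) ∨ (¬(x0 ∧ T) ∨ ¬(T ∨ x0)))
  step 12: ¬x1 ∧ ((¬x0 ∧ ¬x1) ∨ ((¬x0 ∨ ¬T) ∨ ¬(T ∨ x0)))
  step 13: ¬x1 ∧ ((¬x0 ∧ ¬x1) ∨ ((¬x0 ∨ F) ∨ ¬(T ∨ x0)))
  step 14: ¬x1 ∧ ((¬x0 ∧ ¬x1) ∨ (¬x0 ∨ ¬(T ∨ x0)))
  step 15: ¬x1 ∧ ((¬x0 ∧ ¬x1) ∨ (¬x0 ∨ (¬T ∧ ¬x0)))
  step 16: ¬x1 ∧ ((¬x0 ∧ ¬x1) ∨ (¬x0 ∨ (F ∧ ¬x0)))
  step 17: ¬x1 ∧ ((¬x0 ∧ ¬x1) ∨ (¬x0 ∨ F))
  step 18: ¬x1 ∧ ((¬x0 ∧ ¬x1) ∨ ¬x0)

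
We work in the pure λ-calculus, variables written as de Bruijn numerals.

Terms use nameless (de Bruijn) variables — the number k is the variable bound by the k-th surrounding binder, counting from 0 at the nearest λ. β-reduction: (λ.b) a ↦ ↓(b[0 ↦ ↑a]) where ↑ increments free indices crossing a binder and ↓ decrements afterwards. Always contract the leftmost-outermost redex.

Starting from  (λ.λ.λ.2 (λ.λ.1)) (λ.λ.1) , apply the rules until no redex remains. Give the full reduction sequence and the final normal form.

  start: (λ.λ.λ.2 (λ.λ.1)) (λ.λ.1)
  →1  λ.λ.(λ.λ.1) (λ.λ.1)
  →2  λ.λ.λ.λ.λ.1

Answer: normal form = λ.λ.λ.λ.λ.1  (in 2 steps)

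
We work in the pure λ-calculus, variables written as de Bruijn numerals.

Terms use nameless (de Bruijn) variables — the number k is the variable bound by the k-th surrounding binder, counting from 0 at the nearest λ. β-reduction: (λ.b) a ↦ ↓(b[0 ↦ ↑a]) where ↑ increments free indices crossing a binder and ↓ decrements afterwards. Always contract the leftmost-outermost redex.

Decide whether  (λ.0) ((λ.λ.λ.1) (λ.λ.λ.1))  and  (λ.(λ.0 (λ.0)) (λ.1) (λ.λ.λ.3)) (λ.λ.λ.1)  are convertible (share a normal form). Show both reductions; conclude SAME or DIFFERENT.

Answer: SAME — A ⇓ λ.λ.1, B ⇓ λ.λ.1

Working:
Term A:
  start: (λ.0) ((λ.λ.λ.1) (λ.λ.λ.1))
  step 1: (λ.λ.λ.1) (λ.λ.λ.1)
  step 2: λ.λ.1

Term B:
  start: (λ.(λ.0 (λ.0)) (λ.1) (λ.λ.λ.3)) (λ.λ.λ.1)
  step 1: (λ.0 (λ.0)) (λ.λ.λ.λ.1) (λ.λ.λ.λ.λ.λ.1)
  step 2: (λ.λ.λ.λ.1) (λ.0) (λ.λ.λ.λ.λ.λ.1)
  step 3: (λ.λ.λ.1) (λ.λ.λ.λ.λ.λ.1)
  step 4: λ.λ.1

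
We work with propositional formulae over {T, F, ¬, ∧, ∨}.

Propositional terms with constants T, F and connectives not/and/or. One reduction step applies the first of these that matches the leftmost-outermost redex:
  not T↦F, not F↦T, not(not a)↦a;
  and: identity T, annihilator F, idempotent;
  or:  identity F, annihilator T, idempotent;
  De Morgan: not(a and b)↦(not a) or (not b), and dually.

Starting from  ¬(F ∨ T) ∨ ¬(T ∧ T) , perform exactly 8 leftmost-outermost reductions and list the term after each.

  start: ¬(F ∨ T) ∨ ¬(T ∧ T)
  step 1: (¬F ∧ ¬T) ∨ ¬(T ∧ T)
  step 2: (T ∧ ¬T) ∨ ¬(T ∧ T)
  step 3: ¬T ∨ ¬(T ∧ T)
  step 4: F ∨ ¬(T ∧ T)
  step 5: ¬(T ∧ T)
  step 6: ¬T ∨ ¬T
  step 7: ¬T
  step 8: F

Answer: after 8 steps: F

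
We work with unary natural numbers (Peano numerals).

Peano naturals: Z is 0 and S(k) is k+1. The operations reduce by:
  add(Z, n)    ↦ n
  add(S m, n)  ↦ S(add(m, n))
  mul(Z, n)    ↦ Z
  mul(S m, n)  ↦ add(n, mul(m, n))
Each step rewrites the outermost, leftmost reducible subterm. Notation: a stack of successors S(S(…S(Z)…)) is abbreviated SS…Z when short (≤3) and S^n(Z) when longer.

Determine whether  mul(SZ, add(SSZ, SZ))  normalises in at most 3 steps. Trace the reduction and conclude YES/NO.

  start: mul(SZ, add(SSZ, SZ))
  [1] add(add(SSZ, SZ), mul(Z, add(SSZ, SZ)))
  [2] add(S(add(SZ, SZ)), mul(Z, add(SSZ, SZ)))
  [3] S(add(add(SZ, SZ), mul(Z, add(SSZ, SZ))))

Answer: NO — after 3 steps the term is S(add(add(SZ, SZ), mul(Z, add(SSZ, SZ)))), not yet normal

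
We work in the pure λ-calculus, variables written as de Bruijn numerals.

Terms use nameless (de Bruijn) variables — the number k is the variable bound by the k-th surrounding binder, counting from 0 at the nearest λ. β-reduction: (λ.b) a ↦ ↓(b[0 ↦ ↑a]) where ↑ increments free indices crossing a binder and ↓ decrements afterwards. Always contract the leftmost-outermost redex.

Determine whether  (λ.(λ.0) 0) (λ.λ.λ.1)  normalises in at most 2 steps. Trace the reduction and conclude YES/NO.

Answer: YES — reaches normal form λ.λ.λ.1 in 2 ≤ 2 steps

Derivation:
  start: (λ.(λ.0) 0) (λ.λ.λ.1)
  step 1: (λ.0) (λ.λ.λ.1)
  step 2: λ.λ.λ.1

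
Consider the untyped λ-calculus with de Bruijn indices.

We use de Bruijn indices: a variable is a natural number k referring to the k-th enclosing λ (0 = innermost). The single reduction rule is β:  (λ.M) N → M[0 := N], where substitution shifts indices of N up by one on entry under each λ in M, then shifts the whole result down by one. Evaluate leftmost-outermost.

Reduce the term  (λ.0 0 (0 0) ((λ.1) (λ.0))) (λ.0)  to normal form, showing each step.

  start: (λ.0 0 (0 0) ((λ.1) (λ.0))) (λ.0)
  [1] (λ.0) (λ.0) ((λ.0) (λ.0)) ((λ.λ.0) (λ.0))
  [2] (λ.0) ((λ.0) (λ.0)) ((λ.λ.0) (λ.0))
  [3] (λ.0) (λ.0) ((λ.λ.0) (λ.0))
  [4] (λ.0) ((λ.λ.0) (λ.0))
  [5] (λ.λ.0) (λ.0)
  [6] λ.0

Answer: normal form = λ.0  (in 6 steps)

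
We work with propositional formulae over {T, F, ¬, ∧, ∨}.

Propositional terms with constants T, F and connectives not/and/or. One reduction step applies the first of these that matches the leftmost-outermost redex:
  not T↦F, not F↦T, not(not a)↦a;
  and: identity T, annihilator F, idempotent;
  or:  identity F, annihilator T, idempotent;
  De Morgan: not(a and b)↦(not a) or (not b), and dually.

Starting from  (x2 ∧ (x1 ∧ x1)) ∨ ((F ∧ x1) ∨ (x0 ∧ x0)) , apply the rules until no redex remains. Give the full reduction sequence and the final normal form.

Answer: normal form = (x2 ∧ x1) ∨ x0  (in 4 steps)

Reduction:
  start: (x2 ∧ (x1 ∧ x1)) ∨ ((F ∧ x1) ∨ (x0 ∧ x0))
  [1] (x2 ∧ x1) ∨ ((F ∧ x1) ∨ (x0 ∧ x0))
  [2] (x2 ∧ x1) ∨ (F ∨ (x0 ∧ x0))
  [3] (x2 ∧ x1) ∨ (x0 ∧ x0)
  [4] (x2 ∧ x1) ∨ x0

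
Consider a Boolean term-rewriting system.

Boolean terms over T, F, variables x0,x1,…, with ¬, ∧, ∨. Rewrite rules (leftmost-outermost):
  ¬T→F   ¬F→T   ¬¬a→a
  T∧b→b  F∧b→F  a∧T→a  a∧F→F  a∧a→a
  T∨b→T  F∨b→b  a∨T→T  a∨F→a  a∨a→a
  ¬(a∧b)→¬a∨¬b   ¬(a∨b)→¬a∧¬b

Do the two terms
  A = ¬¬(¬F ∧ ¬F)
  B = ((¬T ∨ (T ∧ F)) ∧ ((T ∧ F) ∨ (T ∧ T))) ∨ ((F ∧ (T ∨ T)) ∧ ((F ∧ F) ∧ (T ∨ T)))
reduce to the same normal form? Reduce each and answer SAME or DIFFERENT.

Term A:
  start: ¬¬(¬F ∧ ¬F)
  step 1: ¬F ∧ ¬F
  step 2: ¬F
  step 3: T

Term B:
  start: ((¬T ∨ (T ∧ F)) ∧ ((T ∧ F) ∨ (T ∧ T))) ∨ ((F ∧ (T ∨ T)) ∧ ((F ∧ F) ∧ (T ∨ T)))
  step 1: ((F ∨ (T ∧ F)) ∧ ((T ∧ F) ∨ (T ∧ T))) ∨ ((F ∧ (T ∨ T)) ∧ ((F ∧ F) ∧ (T ∨ T)))
  step 2: ((T ∧ F) ∧ ((T ∧ F) ∨ (T ∧ T))) ∨ ((F ∧ (T ∨ T)) ∧ ((F ∧ F) ∧ (T ∨ T)))
  step 3: (F ∧ ((T ∧ F) ∨ (T ∧ T))) ∨ ((F ∧ (T ∨ T)) ∧ ((F ∧ F) ∧ (T ∨ T)))
  step 4: F ∨ ((F ∧ (T ∨ T)) ∧ ((F ∧ F) ∧ (T ∨ T)))
  step 5: (F ∧ (T ∨ T)) ∧ ((F ∧ F) ∧ (T ∨ T))
  step 6: F ∧ ((F ∧ F) ∧ (T ∨ T))
  step 7: F

Answer: DIFFERENT — A ⇓ T, B ⇓ F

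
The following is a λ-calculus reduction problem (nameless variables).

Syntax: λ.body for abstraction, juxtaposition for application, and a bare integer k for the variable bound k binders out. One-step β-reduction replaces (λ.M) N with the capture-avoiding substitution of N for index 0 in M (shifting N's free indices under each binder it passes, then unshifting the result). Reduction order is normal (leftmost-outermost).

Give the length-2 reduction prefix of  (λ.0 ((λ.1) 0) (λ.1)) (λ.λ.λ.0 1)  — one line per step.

  start: (λ.0 ((λ.1) 0) (λ.1)) (λ.λ.λ.0 1)
  step 1: (λ.λ.λ.0 1) ((λ.λ.λ.λ.0 1) (λ.λ.λ.0 1)) (λ.λ.λ.λ.0 1)
  step 2: (λ.λ.0 1) (λ.λ.λ.λ.0 1)

Answer: after 2 steps: (λ.λ.0 1) (λ.λ.λ.λ.0 1)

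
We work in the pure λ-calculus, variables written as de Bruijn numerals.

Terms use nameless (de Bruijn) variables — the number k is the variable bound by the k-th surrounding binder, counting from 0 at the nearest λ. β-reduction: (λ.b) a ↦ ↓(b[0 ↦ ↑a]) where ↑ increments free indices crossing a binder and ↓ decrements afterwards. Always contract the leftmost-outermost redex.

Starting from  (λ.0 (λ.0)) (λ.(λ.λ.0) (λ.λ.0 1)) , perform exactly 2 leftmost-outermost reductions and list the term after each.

Answer: after 2 steps: (λ.λ.0) (λ.λ.0 1)

Reduction:
  start: (λ.0 (λ.0)) (λ.(λ.λ.0) (λ.λ.0 1))
  [1] (λ.(λ.λ.0) (λ.λ.0 1)) (λ.0)
  [2] (λ.λ.0) (λ.λ.0 1)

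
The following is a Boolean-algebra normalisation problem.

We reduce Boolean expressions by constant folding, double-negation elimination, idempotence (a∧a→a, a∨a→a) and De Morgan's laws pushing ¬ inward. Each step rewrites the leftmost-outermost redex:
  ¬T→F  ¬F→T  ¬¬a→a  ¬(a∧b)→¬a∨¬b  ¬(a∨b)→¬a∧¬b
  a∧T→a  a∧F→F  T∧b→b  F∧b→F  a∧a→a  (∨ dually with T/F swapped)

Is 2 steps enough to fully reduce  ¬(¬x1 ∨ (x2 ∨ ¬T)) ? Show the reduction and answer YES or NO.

  start: ¬(¬x1 ∨ (x2 ∨ ¬T))
  step 1: ¬¬x1 ∧ ¬(x2 ∨ ¬T)
  step 2: x1 ∧ ¬(x2 ∨ ¬T)

Answer: NO — after 2 steps the term is x1 ∧ ¬(x2 ∨ ¬T), not yet normal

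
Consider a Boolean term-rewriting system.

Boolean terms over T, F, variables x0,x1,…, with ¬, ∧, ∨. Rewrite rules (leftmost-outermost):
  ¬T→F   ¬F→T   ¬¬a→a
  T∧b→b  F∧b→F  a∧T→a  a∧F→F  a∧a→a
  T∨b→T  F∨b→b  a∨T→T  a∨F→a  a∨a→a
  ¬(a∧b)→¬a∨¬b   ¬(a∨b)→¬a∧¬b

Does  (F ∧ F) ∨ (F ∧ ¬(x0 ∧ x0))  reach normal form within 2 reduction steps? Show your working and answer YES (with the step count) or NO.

Answer: NO — after 2 steps the term is F ∧ ¬(x0 ∧ x0), not yet normal

Derivation:
  start: (F ∧ F) ∨ (F ∧ ¬(x0 ∧ x0))
  →1  F ∨ (F ∧ ¬(x0 ∧ x0))
  →2  F ∧ ¬(x0 ∧ x0)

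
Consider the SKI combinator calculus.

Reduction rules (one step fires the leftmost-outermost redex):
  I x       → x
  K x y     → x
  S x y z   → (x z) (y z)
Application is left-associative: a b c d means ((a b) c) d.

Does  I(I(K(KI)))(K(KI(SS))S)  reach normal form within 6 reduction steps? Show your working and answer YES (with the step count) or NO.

Answer: YES — reaches normal form KI in 3 ≤ 6 steps

Derivation:
  start: I(I(K(KI)))(K(KI(SS))S)
  step 1: I(K(KI))(K(KI(SS))S)
  step 2: K(KI)(K(KI(SS))S)
  step 3: KI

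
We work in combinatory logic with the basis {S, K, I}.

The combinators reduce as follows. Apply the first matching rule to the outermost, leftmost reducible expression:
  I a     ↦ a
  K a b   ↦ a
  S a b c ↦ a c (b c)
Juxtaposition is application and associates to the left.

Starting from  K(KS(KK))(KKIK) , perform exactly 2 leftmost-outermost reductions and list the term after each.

Answer: after 2 steps: S

Working:
  start: K(KS(KK))(KKIK)
  [1] KS(KK)
  [2] S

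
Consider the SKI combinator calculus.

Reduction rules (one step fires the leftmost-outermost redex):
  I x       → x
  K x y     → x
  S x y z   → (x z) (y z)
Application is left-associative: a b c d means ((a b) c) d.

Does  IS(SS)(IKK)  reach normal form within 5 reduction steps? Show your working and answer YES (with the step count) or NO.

  start: IS(SS)(IKK)
  [1] S(SS)(IKK)
  [2] S(SS)(KK)

Answer: YES — reaches normal form S(SS)(KK) in 2 ≤ 5 steps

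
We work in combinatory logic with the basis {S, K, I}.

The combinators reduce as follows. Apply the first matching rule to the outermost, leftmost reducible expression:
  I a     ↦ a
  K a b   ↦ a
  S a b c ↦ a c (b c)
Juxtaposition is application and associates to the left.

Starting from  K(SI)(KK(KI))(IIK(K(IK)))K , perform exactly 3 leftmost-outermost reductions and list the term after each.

Answer: after 3 steps: K(IIK(K(IK))K)

Working:
  start: K(SI)(KK(KI))(IIK(K(IK)))K
  →1  SI(IIK(K(IK)))K
  →2  IK(IIK(K(IK))K)
  →3  K(IIK(K(IK))K)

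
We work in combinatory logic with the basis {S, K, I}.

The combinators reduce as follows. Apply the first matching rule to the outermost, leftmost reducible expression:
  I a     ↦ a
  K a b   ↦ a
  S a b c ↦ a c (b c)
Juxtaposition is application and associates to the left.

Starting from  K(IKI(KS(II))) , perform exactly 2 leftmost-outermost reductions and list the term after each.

  start: K(IKI(KS(II)))
  step 1: K(KI(KS(II)))
  step 2: KI

Answer: after 2 steps: KI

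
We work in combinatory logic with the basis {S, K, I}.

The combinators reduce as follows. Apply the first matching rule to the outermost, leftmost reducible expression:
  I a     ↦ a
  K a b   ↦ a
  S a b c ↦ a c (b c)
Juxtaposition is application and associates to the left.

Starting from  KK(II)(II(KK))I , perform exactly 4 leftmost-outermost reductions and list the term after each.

Answer: after 4 steps: KK

Derivation:
  start: KK(II)(II(KK))I
  [1] K(II(KK))I
  [2] II(KK)
  [3] I(KK)
  [4] KK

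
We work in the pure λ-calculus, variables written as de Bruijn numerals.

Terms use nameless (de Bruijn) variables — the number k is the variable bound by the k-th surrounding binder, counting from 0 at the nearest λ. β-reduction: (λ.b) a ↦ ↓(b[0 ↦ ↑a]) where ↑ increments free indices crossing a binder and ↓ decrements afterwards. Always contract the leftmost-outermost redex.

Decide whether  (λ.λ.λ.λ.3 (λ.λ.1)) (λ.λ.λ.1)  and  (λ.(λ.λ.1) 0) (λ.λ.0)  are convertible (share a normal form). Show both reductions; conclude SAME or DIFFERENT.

Term A:
  start: (λ.λ.λ.λ.3 (λ.λ.1)) (λ.λ.λ.1)
  [1] λ.λ.λ.(λ.λ.λ.1) (λ.λ.1)
  [2] λ.λ.λ.λ.λ.1

Term B:
  start: (λ.(λ.λ.1) 0) (λ.λ.0)
  [1] (λ.λ.1) (λ.λ.0)
  [2] λ.λ.λ.0

Answer: DIFFERENT — A ⇓ λ.λ.λ.λ.λ.1, B ⇓ λ.λ.λ.0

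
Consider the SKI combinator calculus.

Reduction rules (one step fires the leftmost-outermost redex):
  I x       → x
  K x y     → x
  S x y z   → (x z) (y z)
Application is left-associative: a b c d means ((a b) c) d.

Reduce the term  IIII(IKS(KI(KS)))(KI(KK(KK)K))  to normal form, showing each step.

  start: IIII(IKS(KI(KS)))(KI(KK(KK)K))
  [1] III(IKS(KI(KS)))(KI(KK(KK)K))
  [2] II(IKS(KI(KS)))(KI(KK(KK)K))
  [3] I(IKS(KI(KS)))(KI(KK(KK)K))
  [4] IKS(KI(KS))(KI(KK(KK)K))
  [5] KS(KI(KS))(KI(KK(KK)K))
  [6] S(KI(KK(KK)K))
  [7] SI

Answer: normal form = SI  (in 7 steps)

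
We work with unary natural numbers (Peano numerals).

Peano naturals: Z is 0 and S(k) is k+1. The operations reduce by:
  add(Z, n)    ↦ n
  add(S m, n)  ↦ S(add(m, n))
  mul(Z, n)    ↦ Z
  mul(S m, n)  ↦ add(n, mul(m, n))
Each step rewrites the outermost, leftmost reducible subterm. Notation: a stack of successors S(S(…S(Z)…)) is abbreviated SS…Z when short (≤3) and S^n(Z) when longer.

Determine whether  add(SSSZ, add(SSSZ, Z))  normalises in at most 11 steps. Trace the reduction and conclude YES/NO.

  start: add(SSSZ, add(SSSZ, Z))
  step 1: S(add(SSZ, add(SSSZ, Z)))
  step 2: S(S(add(SZ, add(SSSZ, Z))))
  step 3: S(S(S(add(Z, add(SSSZ, Z)))))
  step 4: S(S(S(add(SSSZ, Z))))
  step 5: S(S(S(S(add(SSZ, Z)))))
  step 6: S(S(S(S(S(add(SZ, Z))))))
  step 7: S(S(S(S(S(S(add(Z, Z)))))))
  step 8: S^6(Z)

Answer: YES — reaches normal form S^6(Z) in 8 ≤ 11 steps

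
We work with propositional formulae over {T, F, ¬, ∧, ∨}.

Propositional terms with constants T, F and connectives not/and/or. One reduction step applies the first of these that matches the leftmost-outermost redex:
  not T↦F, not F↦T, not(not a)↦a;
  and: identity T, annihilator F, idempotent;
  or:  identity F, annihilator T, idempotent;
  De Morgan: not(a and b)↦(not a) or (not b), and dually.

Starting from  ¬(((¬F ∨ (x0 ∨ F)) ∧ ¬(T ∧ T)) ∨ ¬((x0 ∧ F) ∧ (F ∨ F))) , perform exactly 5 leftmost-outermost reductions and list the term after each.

  start: ¬(((¬F ∨ (x0 ∨ F)) ∧ ¬(T ∧ T)) ∨ ¬((x0 ∧ F) ∧ (F ∨ F)))
  →1  ¬((¬F ∨ (x0 ∨ F)) ∧ ¬(T ∧ T)) ∧ ¬¬((x0 ∧ F) ∧ (F ∨ F))
  →2  (¬(¬F ∨ (x0 ∨ F)) ∨ ¬¬(T ∧ T)) ∧ ¬¬((x0 ∧ F) ∧ (F ∨ F))
  →3  ((¬¬F ∧ ¬(x0 ∨ F)) ∨ ¬¬(T ∧ T)) ∧ ¬¬((x0 ∧ F) ∧ (F ∨ F))
  →4  ((F ∧ ¬(x0 ∨ F)) ∨ ¬¬(T ∧ T)) ∧ ¬¬((x0 ∧ F) ∧ (F ∨ F))
  →5  (F ∨ ¬¬(T ∧ T)) ∧ ¬¬((x0 ∧ F) ∧ (F ∨ F))

Answer: after 5 steps: (F ∨ ¬¬(T ∧ T)) ∧ ¬¬((x0 ∧ F) ∧ (F ∨ F))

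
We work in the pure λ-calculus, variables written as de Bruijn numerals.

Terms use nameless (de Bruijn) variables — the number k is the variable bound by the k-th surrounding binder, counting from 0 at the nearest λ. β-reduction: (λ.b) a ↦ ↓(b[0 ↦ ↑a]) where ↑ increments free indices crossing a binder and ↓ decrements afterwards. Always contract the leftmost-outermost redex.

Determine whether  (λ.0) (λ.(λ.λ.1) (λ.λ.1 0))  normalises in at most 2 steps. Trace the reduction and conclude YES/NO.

  start: (λ.0) (λ.(λ.λ.1) (λ.λ.1 0))
  [1] λ.(λ.λ.1) (λ.λ.1 0)
  [2] λ.λ.λ.λ.1 0

Answer: YES — reaches normal form λ.λ.λ.λ.1 0 in 2 ≤ 2 steps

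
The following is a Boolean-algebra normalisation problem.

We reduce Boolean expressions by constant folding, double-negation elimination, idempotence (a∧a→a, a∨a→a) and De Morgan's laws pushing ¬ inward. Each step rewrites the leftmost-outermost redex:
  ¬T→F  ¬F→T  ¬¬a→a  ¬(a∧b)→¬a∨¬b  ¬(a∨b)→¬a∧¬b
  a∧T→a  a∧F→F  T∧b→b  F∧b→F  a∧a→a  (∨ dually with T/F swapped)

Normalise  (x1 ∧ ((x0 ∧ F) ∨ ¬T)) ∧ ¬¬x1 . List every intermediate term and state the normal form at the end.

  start: (x1 ∧ ((x0 ∧ F) ∨ ¬T)) ∧ ¬¬x1
  step 1: (x1 ∧ (F ∨ ¬T)) ∧ ¬¬x1
  step 2: (x1 ∧ ¬T) ∧ ¬¬x1
  step 3: (x1 ∧ F) ∧ ¬¬x1
  step 4: F ∧ ¬¬x1
  step 5: F

Answer: normal form = F  (in 5 steps)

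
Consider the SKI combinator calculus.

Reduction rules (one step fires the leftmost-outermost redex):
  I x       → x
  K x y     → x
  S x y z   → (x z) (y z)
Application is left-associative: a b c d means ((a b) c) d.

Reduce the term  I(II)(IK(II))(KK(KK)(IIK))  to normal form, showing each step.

  start: I(II)(IK(II))(KK(KK)(IIK))
  →1  II(IK(II))(KK(KK)(IIK))
  →2  I(IK(II))(KK(KK)(IIK))
  →3  IK(II)(KK(KK)(IIK))
  →4  K(II)(KK(KK)(IIK))
  →5  II
  →6  I

Answer: normal form = I  (in 6 steps)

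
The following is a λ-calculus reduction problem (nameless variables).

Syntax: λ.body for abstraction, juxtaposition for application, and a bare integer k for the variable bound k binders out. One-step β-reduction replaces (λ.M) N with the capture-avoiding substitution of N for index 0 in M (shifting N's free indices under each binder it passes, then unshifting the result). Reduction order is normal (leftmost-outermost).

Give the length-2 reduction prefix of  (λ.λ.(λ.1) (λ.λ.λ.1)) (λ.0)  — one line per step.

  start: (λ.λ.(λ.1) (λ.λ.λ.1)) (λ.0)
  step 1: λ.(λ.1) (λ.λ.λ.1)
  step 2: λ.0

Answer: after 2 steps: λ.0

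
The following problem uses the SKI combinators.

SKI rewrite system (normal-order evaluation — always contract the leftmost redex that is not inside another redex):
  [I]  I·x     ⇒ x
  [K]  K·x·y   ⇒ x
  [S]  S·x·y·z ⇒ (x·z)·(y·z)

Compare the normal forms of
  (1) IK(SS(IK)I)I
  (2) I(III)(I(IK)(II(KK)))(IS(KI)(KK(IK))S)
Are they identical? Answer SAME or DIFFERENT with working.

Term A:
  start: IK(SS(IK)I)I
  [1] K(SS(IK)I)I
  [2] SS(IK)I
  [3] SI(IKI)
  [4] SI(KI)

Term B:
  start: I(III)(I(IK)(II(KK)))(IS(KI)(KK(IK))S)
  [1] III(I(IK)(II(KK)))(IS(KI)(KK(IK))S)
  [2] II(I(IK)(II(KK)))(IS(KI)(KK(IK))S)
  [3] I(I(IK)(II(KK)))(IS(KI)(KK(IK))S)
  [4] I(IK)(II(KK))(IS(KI)(KK(IK))S)
  [5] IK(II(KK))(IS(KI)(KK(IK))S)
  [6] K(II(KK))(IS(KI)(KK(IK))S)
  [7] II(KK)
  [8] I(KK)
  [9] KK

Answer: DIFFERENT — A ⇓ SI(KI), B ⇓ KK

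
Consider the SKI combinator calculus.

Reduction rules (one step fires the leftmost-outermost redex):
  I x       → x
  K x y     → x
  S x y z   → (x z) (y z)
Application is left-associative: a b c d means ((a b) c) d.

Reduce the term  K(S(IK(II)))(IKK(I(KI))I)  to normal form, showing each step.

  start: K(S(IK(II)))(IKK(I(KI))I)
  [1] S(IK(II))
  [2] S(K(II))
  [3] S(KI)

Answer: normal form = S(KI)  (in 3 steps)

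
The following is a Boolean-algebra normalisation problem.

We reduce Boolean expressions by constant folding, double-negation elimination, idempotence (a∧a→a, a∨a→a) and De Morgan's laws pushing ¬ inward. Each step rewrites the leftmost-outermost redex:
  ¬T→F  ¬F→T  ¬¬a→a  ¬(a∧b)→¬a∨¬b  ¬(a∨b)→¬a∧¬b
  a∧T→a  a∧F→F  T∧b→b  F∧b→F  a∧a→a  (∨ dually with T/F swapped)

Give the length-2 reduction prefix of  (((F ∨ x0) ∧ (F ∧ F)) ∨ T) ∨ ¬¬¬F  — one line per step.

Answer: after 2 steps: T

Working:
  start: (((F ∨ x0) ∧ (F ∧ F)) ∨ T) ∨ ¬¬¬F
  →1  T ∨ ¬¬¬F
  →2  T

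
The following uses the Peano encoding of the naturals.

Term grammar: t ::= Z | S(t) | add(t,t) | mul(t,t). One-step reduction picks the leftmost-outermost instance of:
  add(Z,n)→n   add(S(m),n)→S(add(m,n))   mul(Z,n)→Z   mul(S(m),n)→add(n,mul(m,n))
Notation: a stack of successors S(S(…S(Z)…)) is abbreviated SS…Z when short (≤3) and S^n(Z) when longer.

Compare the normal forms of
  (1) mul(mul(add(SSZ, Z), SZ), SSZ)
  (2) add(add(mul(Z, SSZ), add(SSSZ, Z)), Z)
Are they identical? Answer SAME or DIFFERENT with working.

Term A:
  start: mul(mul(add(SSZ, Z), SZ), SSZ)
  [1] mul(mul(S(add(SZ, Z)), SZ), SSZ)
  [2] mul(add(SZ, mul(add(SZ, Z), SZ)), SSZ)
  [3] mul(S(add(Z, mul(add(SZ, Z), SZ))), SSZ)
  [4] add(SSZ, mul(add(Z, mul(add(SZ, Z), SZ)), SSZ))
  [5] S(add(SZ, mul(add(Z, mul(add(SZ, Z), SZ)), SSZ)))
  [6] S(S(add(Z, mul(add(Z, mul(add(SZ, Z), SZ)), SSZ))))
  [7] S(S(mul(add(Z, mul(add(SZ, Z), SZ)), SSZ)))
  [8] S(S(mul(mul(add(SZ, Z), SZ), SSZ)))
  [9] S(S(mul(mul(S(add(Z, Z)), SZ), SSZ)))
  [10] S(S(mul(add(SZ, mul(add(Z, Z), SZ)), SSZ)))
  [11] S(S(mul(S(add(Z, mul(add(Z, Z), SZ))), SSZ)))
  [12] S(S(add(SSZ, mul(add(Z, mul(add(Z, Z), SZ)), SSZ))))
  [13] S(S(S(add(SZ, mul(add(Z, mul(add(Z, Z), SZ)), SSZ)))))
  [14] S(S(S(S(add(Z, mul(add(Z, mul(add(Z, Z), SZ)), SSZ))))))
  [15] S(S(S(S(mul(add(Z, mul(add(Z, Z), SZ)), SSZ)))))
  [16] S(S(S(S(mul(mul(add(Z, Z), SZ), SSZ)))))
  [17] S(S(S(S(mul(mul(Z, SZ), SSZ)))))
  [18] S(S(S(S(mul(Z, SSZ)))))
  [19] S^4(Z)

Term B:
  start: add(add(mul(Z, SSZ), add(SSSZ, Z)), Z)
  [1] add(add(Z, add(SSSZ, Z)), Z)
  [2] add(add(SSSZ, Z), Z)
  [3] add(S(add(SSZ, Z)), Z)
  [4] S(add(add(SSZ, Z), Z))
  [5] S(add(S(add(SZ, Z)), Z))
  [6] S(S(add(add(SZ, Z), Z)))
  [7] S(S(add(S(add(Z, Z)), Z)))
  [8] S(S(S(add(add(Z, Z), Z))))
  [9] S(S(S(add(Z, Z))))
  [10] SSSZ

Answer: DIFFERENT — A ⇓ S^4(Z), B ⇓ SSSZ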